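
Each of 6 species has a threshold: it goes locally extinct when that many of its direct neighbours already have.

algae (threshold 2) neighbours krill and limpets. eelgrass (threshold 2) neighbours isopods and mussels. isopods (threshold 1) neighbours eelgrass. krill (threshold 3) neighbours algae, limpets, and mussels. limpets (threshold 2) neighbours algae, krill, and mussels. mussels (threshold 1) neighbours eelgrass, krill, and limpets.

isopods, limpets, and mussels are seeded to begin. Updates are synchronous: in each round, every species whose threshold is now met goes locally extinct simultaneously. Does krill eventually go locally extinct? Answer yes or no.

Round 1 — isopods, limpets, mussels go locally extinct (initial).
Round 2 — checking thresholds:
  algae: 1 of 2 neighbours < 2, not yet.
  eelgrass: 2 of 2 neighbours ≥ 2, goes locally extinct.
  krill: 2 of 3 neighbours < 3, not yet.
Round 3 — no new extinctions; cascade stops.

no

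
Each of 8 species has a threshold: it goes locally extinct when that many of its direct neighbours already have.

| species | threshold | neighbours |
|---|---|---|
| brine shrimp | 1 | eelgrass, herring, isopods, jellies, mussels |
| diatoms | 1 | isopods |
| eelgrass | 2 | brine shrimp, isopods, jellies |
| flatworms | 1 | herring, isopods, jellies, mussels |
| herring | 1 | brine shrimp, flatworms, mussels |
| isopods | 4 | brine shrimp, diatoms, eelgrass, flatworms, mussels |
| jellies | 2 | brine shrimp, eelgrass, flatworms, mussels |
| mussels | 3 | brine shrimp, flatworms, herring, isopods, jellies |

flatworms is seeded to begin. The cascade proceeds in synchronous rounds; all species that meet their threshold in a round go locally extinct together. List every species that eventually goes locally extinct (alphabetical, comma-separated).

brine shrimp, diatoms, eelgrass, flatworms, herring, isopods, jellies, mussels

Round 1 — flatworms goes locally extinct (initial).
Round 2 — checking thresholds:
  herring: 1 of 3 neighbours ≥ 1, goes locally extinct.
  isopods: 1 of 5 neighbours < 4, not yet.
  jellies: 1 of 4 neighbours < 2, not yet.
  mussels: 1 of 5 neighbours < 3, not yet.
Round 3 — checking thresholds:
  brine shrimp: 1 of 5 neighbours ≥ 1, goes locally extinct.
  isopods: 1 of 5 neighbours < 4, not yet.
  jellies: 1 of 4 neighbours < 2, not yet.
  mussels: 2 of 5 neighbours < 3, not yet.
Round 4 — checking thresholds:
  eelgrass: 1 of 3 neighbours < 2, not yet.
  isopods: 2 of 5 neighbours < 4, not yet.
  jellies: 2 of 4 neighbours ≥ 2, goes locally extinct.
  mussels: 3 of 5 neighbours ≥ 3, goes locally extinct.
Round 5 — checking thresholds:
  eelgrass: 2 of 3 neighbours ≥ 2, goes locally extinct.
  isopods: 3 of 5 neighbours < 4, not yet.
Round 6 — checking thresholds:
  isopods: 4 of 5 neighbours ≥ 4, goes locally extinct.
Round 7 — checking thresholds:
  diatoms: 1 of 1 neighbours ≥ 1, goes locally extinct.
Round 8 — no new extinctions; cascade stops.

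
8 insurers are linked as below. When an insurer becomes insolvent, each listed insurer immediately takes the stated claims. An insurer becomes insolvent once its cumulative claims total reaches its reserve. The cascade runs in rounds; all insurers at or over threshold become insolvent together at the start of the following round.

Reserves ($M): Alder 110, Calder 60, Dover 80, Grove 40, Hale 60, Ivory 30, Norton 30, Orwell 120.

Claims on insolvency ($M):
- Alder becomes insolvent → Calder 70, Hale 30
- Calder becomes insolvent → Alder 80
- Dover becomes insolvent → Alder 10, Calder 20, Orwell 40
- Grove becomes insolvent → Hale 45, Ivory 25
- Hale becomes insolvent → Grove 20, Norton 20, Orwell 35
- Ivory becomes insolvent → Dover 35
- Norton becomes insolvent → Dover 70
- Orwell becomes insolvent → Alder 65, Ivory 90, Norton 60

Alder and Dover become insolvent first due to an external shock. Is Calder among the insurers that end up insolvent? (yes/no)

yes

Round 1 — Alder, Dover become insolvent (initial).
  Calder: +70+20 → 90 ≥ 60
  Hale: +30 → 30 < 60
  Orwell: +40 → 40 < 120
Round 2 — Calder becomes insolvent.
No further insolvencies.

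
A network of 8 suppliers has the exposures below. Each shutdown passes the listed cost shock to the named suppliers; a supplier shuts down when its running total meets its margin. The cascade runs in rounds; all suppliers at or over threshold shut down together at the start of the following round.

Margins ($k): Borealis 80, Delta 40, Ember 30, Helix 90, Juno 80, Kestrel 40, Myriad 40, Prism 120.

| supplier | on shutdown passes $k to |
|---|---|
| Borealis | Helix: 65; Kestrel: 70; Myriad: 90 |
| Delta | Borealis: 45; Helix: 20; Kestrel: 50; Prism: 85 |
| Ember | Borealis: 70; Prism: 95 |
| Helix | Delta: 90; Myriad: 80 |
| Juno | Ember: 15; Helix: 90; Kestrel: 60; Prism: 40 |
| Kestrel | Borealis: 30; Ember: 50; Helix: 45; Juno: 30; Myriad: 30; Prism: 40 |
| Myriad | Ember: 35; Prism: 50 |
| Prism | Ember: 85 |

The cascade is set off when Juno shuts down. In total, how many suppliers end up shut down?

8

Round 1 — Juno shuts down (initial).
  Ember: +15 → 15 < 30
  Helix: +90 → 90 ≥ 90
  Kestrel: +60 → 60 ≥ 40
  Prism: +40 → 40 < 120
Round 2 — Helix, Kestrel shut down.
  Borealis: +30 → 30 < 80
  Delta: +90 → 90 ≥ 40
  Ember: +50 → 65 ≥ 30
  Myriad: +80+30 → 110 ≥ 40
  Prism: +40 → 80 < 120
Round 3 — Delta, Ember, Myriad shut down.
  Borealis: +45+70 → 145 ≥ 80
  Prism: +85+95+50 → 310 ≥ 120
Round 4 — Borealis, Prism shut down.
No further shutdowns.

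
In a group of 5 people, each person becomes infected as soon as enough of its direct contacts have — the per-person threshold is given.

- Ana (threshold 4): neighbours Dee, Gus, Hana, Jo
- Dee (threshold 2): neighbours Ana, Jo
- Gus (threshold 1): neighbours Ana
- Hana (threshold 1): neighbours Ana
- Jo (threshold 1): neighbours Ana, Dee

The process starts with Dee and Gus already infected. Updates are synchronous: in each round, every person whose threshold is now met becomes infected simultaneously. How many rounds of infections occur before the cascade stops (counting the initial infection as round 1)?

Round 1 — Dee, Gus become infected (initial).
Round 2 — checking thresholds:
  Ana: 2 of 4 neighbours < 4, below threshold.
  Jo: 1 of 2 neighbours ≥ 1, becomes infected.
Round 3 — no new infections; cascade stops.

2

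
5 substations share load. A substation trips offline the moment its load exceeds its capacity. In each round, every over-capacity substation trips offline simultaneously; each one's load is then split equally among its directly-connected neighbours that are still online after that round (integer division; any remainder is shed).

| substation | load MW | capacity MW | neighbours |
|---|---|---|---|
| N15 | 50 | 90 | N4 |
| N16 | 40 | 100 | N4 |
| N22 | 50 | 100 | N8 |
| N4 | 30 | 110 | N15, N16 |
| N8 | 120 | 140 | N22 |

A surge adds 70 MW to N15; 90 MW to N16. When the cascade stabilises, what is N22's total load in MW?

50

Round 1 — N15 at 120 > 90; N16 at 130 > 100. N15, N16 trip offline.
  N15 sheds 120 MW to N4: 120 each.
    N4: 30+120 = 150 > 110
  N16 sheds 130 MW to N4: 130 each.
    N4: 150+130 = 280 > 110
Round 2 — N4 trips offline.
  N4 sheds 280 MW: no online neighbours, lost.
No further trips.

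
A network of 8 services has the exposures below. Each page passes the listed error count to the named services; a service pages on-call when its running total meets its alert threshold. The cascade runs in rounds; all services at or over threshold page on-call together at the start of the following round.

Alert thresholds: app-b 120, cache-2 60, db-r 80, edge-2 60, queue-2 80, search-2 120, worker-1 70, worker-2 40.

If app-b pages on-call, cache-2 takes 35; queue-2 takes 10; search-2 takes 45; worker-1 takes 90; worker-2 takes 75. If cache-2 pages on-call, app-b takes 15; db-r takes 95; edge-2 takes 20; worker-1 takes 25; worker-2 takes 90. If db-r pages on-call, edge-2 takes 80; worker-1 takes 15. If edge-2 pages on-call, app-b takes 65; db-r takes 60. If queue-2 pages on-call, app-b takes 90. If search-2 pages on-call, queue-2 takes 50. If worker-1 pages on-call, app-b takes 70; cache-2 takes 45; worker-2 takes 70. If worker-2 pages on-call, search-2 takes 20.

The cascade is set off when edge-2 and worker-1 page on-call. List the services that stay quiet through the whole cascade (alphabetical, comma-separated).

queue-2, search-2

Round 1 — edge-2, worker-1 page on-call (initial).
  app-b: +65+70 → 135 ≥ 120
  cache-2: +45 → 45 < 60
  db-r: +60 → 60 < 80
  worker-2: +70 → 70 ≥ 40
Round 2 — app-b, worker-2 page on-call.
  cache-2: +35 → 80 ≥ 60
  queue-2: +10 → 10 < 80
  search-2: +45+20 → 65 < 120
Round 3 — cache-2 pages on-call.
  db-r: +95 → 155 ≥ 80
Round 4 — db-r pages on-call.
No further pages.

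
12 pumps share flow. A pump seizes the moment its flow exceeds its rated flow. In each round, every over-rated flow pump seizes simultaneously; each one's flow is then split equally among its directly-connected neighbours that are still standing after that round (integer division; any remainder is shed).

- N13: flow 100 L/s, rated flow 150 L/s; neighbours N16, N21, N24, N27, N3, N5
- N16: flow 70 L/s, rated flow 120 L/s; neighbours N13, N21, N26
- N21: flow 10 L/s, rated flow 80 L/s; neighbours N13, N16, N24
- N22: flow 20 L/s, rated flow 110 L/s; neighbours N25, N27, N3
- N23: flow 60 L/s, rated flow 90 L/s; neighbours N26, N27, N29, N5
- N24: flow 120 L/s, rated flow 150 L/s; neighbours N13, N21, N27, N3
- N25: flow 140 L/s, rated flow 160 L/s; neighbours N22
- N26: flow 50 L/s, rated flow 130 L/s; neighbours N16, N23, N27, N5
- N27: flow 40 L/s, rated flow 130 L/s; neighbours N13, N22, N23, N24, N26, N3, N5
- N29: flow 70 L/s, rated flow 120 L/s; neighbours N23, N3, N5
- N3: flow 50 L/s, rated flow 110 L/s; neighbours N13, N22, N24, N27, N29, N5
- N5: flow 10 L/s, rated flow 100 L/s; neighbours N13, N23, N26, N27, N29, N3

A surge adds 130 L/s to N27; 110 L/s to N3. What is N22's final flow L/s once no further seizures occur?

80

Round 1 — N27 at 170 > 130; N3 at 160 > 110. N27, N3 seize.
  N27 sheds 170 L/s to N13, N22, N23, N24, N26, N5: 28 each (2 lost).
    N13: 100+28 = 128 ≤ 150
    N22: 20+28 = 48 ≤ 110
    N23: 60+28 = 88 ≤ 90
    N24: 120+28 = 148 ≤ 150
    N26: 50+28 = 78 ≤ 130
    N5: 10+28 = 38 ≤ 100
  N3 sheds 160 L/s to N13, N22, N24, N29, N5: 32 each.
    N13: 128+32 = 160 > 150
    N22: 48+32 = 80 ≤ 110
    N24: 148+32 = 180 > 150
    N29: 70+32 = 102 ≤ 120
    N5: 38+32 = 70 ≤ 100
Round 2 — N13, N24 seize.
  N13 sheds 160 L/s to N16, N21, N5: 53 each (1 lost).
    N16: 70+53 = 123 > 120
    N21: 10+53 = 63 ≤ 80
    N5: 70+53 = 123 > 100
  N24 sheds 180 L/s to N21: 180 each.
    N21: 63+180 = 243 > 80
Round 3 — N16, N21, N5 seize.
  N16 sheds 123 L/s to N26: 123 each.
    N26: 78+123 = 201 > 130
  N21 sheds 243 L/s: no online neighbours, lost.
  N5 sheds 123 L/s to N23, N26, N29: 41 each.
    N23: 88+41 = 129 > 90
    N26: 201+41 = 242 > 130
    N29: 102+41 = 143 > 120
Round 4 — N23, N26, N29 seize.
  N23 sheds 129 L/s: no online neighbours, lost.
  N26 sheds 242 L/s: no online neighbours, lost.
  N29 sheds 143 L/s: no online neighbours, lost.
No further seizures.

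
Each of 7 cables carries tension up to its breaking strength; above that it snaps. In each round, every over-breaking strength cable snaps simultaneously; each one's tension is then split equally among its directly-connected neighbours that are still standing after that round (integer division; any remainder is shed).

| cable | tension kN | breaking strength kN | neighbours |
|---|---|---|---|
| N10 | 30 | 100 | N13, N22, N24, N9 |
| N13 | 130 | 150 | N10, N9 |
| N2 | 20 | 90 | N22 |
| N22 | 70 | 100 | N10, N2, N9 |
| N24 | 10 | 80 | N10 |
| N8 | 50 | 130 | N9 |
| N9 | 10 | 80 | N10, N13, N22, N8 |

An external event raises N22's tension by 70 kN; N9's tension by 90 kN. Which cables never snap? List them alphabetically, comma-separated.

N2, N8

Round 1 — N22 at 140 > 100; N9 at 100 > 80. N22, N9 snap.
  N22 sheds 140 kN to N10, N2: 70 each.
    N10: 30+70 = 100 ≤ 100
    N2: 20+70 = 90 ≤ 90
  N9 sheds 100 kN to N10, N13, N8: 33 each (1 lost).
    N10: 100+33 = 133 > 100
    N13: 130+33 = 163 > 150
    N8: 50+33 = 83 ≤ 130
Round 2 — N10, N13 snap.
  N10 sheds 133 kN to N24: 133 each.
    N24: 10+133 = 143 > 80
  N13 sheds 163 kN: no online neighbours, lost.
Round 3 — N24 snaps.
  N24 sheds 143 kN: no online neighbours, lost.
No further breaks.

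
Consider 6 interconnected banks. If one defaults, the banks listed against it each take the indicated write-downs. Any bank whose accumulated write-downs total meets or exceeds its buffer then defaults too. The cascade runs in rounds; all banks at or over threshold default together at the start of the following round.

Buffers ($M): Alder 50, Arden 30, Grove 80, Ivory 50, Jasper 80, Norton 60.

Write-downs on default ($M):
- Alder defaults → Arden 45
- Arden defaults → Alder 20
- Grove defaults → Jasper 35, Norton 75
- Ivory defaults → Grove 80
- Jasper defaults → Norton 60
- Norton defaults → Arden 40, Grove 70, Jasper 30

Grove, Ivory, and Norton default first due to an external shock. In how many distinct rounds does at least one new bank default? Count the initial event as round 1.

Round 1 — Grove, Ivory, Norton default (initial).
  Arden: +40 → 40 ≥ 30
  Jasper: +35+30 → 65 < 80
Round 2 — Arden defaults.
  Alder: +20 → 20 < 50
No further defaults.

2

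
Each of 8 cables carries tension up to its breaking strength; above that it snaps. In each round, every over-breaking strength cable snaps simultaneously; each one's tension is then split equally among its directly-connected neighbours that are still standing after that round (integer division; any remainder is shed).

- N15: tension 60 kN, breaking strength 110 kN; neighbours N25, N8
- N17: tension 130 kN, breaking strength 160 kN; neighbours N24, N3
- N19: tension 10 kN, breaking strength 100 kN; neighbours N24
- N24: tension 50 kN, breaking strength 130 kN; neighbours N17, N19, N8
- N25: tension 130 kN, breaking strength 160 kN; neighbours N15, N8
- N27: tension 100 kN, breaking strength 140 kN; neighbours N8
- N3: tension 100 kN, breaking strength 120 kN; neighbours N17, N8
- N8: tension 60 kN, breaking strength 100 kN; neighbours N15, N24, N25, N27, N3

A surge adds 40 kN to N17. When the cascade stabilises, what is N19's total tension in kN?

Round 1 — N17 at 170 > 160. N17 snaps.
  N17 sheds 170 kN to N24, N3: 85 each.
    N24: 50+85 = 135 > 130
    N3: 100+85 = 185 > 120
Round 2 — N24, N3 snap.
  N24 sheds 135 kN to N19, N8: 67 each (1 lost).
    N19: 10+67 = 77 ≤ 100
    N8: 60+67 = 127 > 100
  N3 sheds 185 kN to N8: 185 each.
    N8: 127+185 = 312 > 100
Round 3 — N8 snaps.
  N8 sheds 312 kN to N15, N25, N27: 104 each.
    N15: 60+104 = 164 > 110
    N25: 130+104 = 234 > 160
    N27: 100+104 = 204 > 140
Round 4 — N15, N25, N27 snap.
  N15 sheds 164 kN: no online neighbours, lost.
  N25 sheds 234 kN: no online neighbours, lost.
  N27 sheds 204 kN: no online neighbours, lost.
No further breaks.

77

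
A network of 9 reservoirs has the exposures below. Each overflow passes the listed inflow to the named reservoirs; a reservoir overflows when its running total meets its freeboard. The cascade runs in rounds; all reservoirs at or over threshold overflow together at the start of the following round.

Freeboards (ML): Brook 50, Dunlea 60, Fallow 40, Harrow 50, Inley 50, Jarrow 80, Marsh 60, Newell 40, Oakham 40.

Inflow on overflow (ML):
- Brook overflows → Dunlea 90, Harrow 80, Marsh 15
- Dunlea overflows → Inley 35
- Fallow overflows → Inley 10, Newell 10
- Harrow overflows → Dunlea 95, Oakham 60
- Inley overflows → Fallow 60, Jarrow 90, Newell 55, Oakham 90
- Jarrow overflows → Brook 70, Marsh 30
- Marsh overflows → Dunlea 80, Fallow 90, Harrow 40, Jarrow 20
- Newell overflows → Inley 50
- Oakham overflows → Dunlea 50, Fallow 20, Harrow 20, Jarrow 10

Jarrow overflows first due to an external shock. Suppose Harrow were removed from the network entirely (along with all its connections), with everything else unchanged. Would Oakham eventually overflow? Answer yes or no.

With Harrow removed:
Round 1 — Jarrow overflows (initial).
  Brook: +70 → 70 ≥ 50
  Marsh: +30 → 30 < 60
Round 2 — Brook overflows.
  Dunlea: +90 → 90 ≥ 60
  Marsh: +15 → 45 < 60
Round 3 — Dunlea overflows.
  Inley: +35 → 35 < 50
No further overflows.

no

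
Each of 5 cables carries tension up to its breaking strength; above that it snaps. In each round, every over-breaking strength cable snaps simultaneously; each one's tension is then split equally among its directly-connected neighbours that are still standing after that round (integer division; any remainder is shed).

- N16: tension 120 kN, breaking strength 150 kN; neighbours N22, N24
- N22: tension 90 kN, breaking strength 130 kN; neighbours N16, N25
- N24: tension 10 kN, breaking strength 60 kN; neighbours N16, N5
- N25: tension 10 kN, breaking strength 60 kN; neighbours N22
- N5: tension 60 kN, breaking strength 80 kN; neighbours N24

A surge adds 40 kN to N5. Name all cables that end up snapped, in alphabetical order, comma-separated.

N16, N22, N24, N25, N5

Round 1 — N5 at 100 > 80. N5 snaps.
  N5 sheds 100 kN to N24: 100 each.
    N24: 10+100 = 110 > 60
Round 2 — N24 snaps.
  N24 sheds 110 kN to N16: 110 each.
    N16: 120+110 = 230 > 150
Round 3 — N16 snaps.
  N16 sheds 230 kN to N22: 230 each.
    N22: 90+230 = 320 > 130
Round 4 — N22 snaps.
  N22 sheds 320 kN to N25: 320 each.
    N25: 10+320 = 330 > 60
Round 5 — N25 snaps.
  N25 sheds 330 kN: no online neighbours, lost.
No further breaks.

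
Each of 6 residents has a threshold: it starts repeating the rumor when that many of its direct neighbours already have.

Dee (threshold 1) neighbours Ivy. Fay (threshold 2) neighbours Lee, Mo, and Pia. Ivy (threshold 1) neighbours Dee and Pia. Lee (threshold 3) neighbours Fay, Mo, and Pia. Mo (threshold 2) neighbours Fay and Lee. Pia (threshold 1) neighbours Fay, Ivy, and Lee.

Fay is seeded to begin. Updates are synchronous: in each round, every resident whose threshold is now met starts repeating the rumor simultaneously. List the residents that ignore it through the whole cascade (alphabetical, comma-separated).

Lee, Mo

Round 1 — Fay starts repeating the rumor (initial).
Round 2 — checking thresholds:
  Lee: 1 of 3 neighbours < 3, below threshold.
  Mo: 1 of 2 neighbours < 2, below threshold.
  Pia: 1 of 3 neighbours ≥ 1, starts repeating the rumor.
Round 3 — checking thresholds:
  Ivy: 1 of 2 neighbours ≥ 1, starts repeating the rumor.
  Lee: 2 of 3 neighbours < 3, below threshold.
  Mo: 1 of 2 neighbours < 2, below threshold.
Round 4 — checking thresholds:
  Dee: 1 of 1 neighbours ≥ 1, starts repeating the rumor.
  Lee: 2 of 3 neighbours < 3, below threshold.
  Mo: 1 of 2 neighbours < 2, below threshold.
Round 5 — no new spreads; cascade stops.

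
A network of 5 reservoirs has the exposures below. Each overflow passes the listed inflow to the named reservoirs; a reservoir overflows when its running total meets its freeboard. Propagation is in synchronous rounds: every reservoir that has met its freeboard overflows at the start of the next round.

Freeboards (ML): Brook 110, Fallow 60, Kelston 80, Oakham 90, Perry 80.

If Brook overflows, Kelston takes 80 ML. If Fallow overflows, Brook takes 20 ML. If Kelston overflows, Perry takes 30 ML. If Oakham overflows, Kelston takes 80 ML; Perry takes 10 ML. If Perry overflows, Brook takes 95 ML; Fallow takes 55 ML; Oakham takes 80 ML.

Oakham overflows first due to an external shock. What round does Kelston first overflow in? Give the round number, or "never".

Round 1 — Oakham overflows (initial).
  Kelston: +80 → 80 ≥ 80
  Perry: +10 → 10 < 80
Round 2 — Kelston overflows.
  Perry: +30 → 40 < 80
No further overflows.

2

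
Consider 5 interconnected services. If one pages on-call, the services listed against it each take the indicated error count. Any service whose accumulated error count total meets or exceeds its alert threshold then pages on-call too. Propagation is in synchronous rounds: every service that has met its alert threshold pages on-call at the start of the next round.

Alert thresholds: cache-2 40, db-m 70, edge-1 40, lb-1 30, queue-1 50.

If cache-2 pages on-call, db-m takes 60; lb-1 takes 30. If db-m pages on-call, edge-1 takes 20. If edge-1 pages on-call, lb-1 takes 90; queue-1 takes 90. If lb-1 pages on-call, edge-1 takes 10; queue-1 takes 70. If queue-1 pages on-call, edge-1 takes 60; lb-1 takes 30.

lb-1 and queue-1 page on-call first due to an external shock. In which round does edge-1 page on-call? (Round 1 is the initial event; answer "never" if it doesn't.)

Round 1 — lb-1, queue-1 page on-call (initial).
  edge-1: +10+60 → 70 ≥ 40
Round 2 — edge-1 pages on-call.
No further pages.

2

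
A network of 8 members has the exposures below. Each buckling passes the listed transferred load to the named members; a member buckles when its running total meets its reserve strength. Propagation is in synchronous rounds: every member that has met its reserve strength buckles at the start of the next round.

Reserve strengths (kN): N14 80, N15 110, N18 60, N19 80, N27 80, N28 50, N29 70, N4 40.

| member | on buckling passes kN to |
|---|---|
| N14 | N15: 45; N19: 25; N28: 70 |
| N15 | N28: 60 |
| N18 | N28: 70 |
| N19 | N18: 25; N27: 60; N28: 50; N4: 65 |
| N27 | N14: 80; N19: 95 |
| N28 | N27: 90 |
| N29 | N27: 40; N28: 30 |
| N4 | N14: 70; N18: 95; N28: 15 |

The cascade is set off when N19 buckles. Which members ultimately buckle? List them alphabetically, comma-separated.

Round 1 — N19 buckles (initial).
  N18: +25 → 25 < 60
  N27: +60 → 60 < 80
  N28: +50 → 50 ≥ 50
  N4: +65 → 65 ≥ 40
Round 2 — N28, N4 buckle.
  N14: +70 → 70 < 80
  N18: +95 → 120 ≥ 60
  N27: +90 → 150 ≥ 80
Round 3 — N18, N27 buckle.
  N14: +80 → 150 ≥ 80
Round 4 — N14 buckles.
  N15: +45 → 45 < 110
No further bucklings.

N14, N18, N19, N27, N28, N4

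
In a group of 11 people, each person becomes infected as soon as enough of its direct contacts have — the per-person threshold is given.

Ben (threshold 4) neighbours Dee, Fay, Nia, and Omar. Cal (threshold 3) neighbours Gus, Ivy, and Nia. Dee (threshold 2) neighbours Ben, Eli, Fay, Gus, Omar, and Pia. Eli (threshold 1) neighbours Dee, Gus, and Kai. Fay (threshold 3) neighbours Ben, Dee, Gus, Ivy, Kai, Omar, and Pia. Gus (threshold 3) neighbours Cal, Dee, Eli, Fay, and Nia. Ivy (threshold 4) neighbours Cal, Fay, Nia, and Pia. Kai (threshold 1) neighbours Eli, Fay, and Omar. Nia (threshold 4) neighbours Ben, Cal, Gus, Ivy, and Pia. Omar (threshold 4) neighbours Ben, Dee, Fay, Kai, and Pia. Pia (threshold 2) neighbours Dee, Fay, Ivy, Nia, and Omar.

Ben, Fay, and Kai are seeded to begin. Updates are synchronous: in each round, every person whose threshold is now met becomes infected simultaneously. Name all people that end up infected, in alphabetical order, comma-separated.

Ben, Dee, Eli, Fay, Gus, Kai, Omar, Pia

Round 1 — Ben, Fay, Kai become infected (initial).
Round 2 — checking thresholds:
  Dee: 2 of 6 neighbours ≥ 2, becomes infected.
  Eli: 1 of 3 neighbours ≥ 1, becomes infected.
  Gus: 1 of 5 neighbours < 3, below threshold.
  Ivy: 1 of 4 neighbours < 4, below threshold.
  Nia: 1 of 5 neighbours < 4, below threshold.
  Omar: 3 of 5 neighbours < 4, below threshold.
  Pia: 1 of 5 neighbours < 2, below threshold.
Round 3 — checking thresholds:
  Gus: 3 of 5 neighbours ≥ 3, becomes infected.
  Ivy: 1 of 4 neighbours < 4, below threshold.
  Nia: 1 of 5 neighbours < 4, below threshold.
  Omar: 4 of 5 neighbours ≥ 4, becomes infected.
  Pia: 2 of 5 neighbours ≥ 2, becomes infected.
Round 4 — no new infections; cascade stops.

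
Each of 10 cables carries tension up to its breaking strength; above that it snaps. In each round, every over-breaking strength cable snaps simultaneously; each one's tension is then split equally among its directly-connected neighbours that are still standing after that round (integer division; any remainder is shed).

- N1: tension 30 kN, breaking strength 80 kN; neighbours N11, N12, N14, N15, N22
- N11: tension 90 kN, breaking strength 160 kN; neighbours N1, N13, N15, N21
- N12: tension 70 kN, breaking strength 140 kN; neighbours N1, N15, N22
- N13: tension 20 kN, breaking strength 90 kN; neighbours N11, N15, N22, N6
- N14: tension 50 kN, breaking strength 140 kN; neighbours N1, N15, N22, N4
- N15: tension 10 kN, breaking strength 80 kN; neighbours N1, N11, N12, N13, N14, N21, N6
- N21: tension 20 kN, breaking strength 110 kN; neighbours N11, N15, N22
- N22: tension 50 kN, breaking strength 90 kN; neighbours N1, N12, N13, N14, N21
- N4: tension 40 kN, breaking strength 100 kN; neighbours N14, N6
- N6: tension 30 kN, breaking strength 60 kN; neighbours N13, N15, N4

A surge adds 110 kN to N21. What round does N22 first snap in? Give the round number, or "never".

Round 1 — N21 at 130 > 110. N21 snaps.
  N21 sheds 130 kN to N11, N15, N22: 43 each (1 lost).
    N11: 90+43 = 133 ≤ 160
    N15: 10+43 = 53 ≤ 80
    N22: 50+43 = 93 > 90
Round 2 — N22 snaps.
  N22 sheds 93 kN to N1, N12, N13, N14: 23 each (1 lost).
    N1: 30+23 = 53 ≤ 80
    N12: 70+23 = 93 ≤ 140
    N13: 20+23 = 43 ≤ 90
    N14: 50+23 = 73 ≤ 140
No further breaks.

2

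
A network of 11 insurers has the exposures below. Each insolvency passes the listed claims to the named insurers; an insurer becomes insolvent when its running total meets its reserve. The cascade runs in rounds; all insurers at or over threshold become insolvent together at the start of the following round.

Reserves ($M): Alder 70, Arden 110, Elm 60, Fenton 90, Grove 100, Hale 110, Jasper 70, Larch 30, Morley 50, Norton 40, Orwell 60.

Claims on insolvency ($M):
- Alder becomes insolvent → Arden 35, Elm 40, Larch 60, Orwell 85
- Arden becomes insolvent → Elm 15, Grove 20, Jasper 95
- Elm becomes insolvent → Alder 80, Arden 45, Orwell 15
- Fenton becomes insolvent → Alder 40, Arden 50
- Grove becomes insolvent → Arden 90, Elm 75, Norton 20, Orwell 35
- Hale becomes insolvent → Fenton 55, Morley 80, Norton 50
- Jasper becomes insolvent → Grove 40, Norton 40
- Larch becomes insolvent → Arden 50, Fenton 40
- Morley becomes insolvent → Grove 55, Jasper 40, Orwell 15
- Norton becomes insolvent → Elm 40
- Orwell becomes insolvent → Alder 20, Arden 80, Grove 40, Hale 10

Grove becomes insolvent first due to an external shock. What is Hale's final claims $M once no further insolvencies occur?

Round 1 — Grove becomes insolvent (initial).
  Arden: +90 → 90 < 110
  Elm: +75 → 75 ≥ 60
  Norton: +20 → 20 < 40
  Orwell: +35 → 35 < 60
Round 2 — Elm becomes insolvent.
  Alder: +80 → 80 ≥ 70
  Arden: +45 → 135 ≥ 110
  Orwell: +15 → 50 < 60
Round 3 — Alder, Arden become insolvent.
  Jasper: +95 → 95 ≥ 70
  Larch: +60 → 60 ≥ 30
  Orwell: +85 → 135 ≥ 60
Round 4 — Jasper, Larch, Orwell become insolvent.
  Fenton: +40 → 40 < 90
  Hale: +10 → 10 < 110
  Norton: +40 → 60 ≥ 40
Round 5 — Norton becomes insolvent.
No further insolvencies.

10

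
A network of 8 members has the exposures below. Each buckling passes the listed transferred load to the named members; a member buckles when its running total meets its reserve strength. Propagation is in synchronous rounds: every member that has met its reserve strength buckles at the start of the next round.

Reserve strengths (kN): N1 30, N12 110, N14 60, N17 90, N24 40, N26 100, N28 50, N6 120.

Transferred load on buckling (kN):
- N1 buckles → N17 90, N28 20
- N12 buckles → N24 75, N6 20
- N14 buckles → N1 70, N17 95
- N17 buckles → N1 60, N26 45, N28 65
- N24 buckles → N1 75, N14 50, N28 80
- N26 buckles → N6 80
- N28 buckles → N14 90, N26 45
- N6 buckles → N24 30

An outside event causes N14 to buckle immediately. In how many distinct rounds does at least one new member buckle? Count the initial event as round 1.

3

Round 1 — N14 buckles (initial).
  N1: +70 → 70 ≥ 30
  N17: +95 → 95 ≥ 90
Round 2 — N1, N17 buckle.
  N26: +45 → 45 < 100
  N28: +20+65 → 85 ≥ 50
Round 3 — N28 buckles.
  N26: +45 → 90 < 100
No further bucklings.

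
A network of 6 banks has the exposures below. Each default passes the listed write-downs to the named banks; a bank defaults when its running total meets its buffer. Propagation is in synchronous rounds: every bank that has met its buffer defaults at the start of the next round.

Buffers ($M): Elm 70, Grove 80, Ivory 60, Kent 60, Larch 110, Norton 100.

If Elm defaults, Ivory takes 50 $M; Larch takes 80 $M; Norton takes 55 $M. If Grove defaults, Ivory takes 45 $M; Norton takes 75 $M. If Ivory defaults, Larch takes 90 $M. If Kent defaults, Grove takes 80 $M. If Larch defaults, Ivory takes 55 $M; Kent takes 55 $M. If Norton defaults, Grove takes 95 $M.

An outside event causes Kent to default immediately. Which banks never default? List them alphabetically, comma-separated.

Elm, Ivory, Larch, Norton

Round 1 — Kent defaults (initial).
  Grove: +80 → 80 ≥ 80
Round 2 — Grove defaults.
  Ivory: +45 → 45 < 60
  Norton: +75 → 75 < 100
No further defaults.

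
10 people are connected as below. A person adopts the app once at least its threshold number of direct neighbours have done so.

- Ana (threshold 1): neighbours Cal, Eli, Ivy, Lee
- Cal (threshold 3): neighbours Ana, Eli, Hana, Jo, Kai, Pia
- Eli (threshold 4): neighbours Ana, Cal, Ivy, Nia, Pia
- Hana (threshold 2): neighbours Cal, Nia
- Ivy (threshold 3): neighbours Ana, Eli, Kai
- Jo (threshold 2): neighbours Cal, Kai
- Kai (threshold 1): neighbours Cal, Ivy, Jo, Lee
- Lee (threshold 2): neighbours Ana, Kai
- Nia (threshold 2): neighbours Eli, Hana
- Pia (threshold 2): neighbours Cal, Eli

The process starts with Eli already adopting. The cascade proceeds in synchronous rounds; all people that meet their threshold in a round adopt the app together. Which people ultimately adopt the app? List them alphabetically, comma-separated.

Ana, Eli

Round 1 — Eli adopts the app (initial).
Round 2 — checking thresholds:
  Ana: 1 of 4 neighbours ≥ 1, adopts the app.
  Cal: 1 of 6 neighbours < 3, below threshold.
  Ivy: 1 of 3 neighbours < 3, below threshold.
  Nia: 1 of 2 neighbours < 2, below threshold.
  Pia: 1 of 2 neighbours < 2, below threshold.
Round 3 — no new adoptions; cascade stops.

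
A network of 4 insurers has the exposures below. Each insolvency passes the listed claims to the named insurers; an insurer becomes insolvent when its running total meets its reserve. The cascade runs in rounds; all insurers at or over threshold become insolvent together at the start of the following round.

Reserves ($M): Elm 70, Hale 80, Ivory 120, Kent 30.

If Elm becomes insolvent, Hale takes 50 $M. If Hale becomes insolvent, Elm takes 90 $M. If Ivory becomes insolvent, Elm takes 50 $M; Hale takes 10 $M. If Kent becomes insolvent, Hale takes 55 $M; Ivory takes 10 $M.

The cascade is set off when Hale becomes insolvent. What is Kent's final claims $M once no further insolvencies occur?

Round 1 — Hale becomes insolvent (initial).
  Elm: +90 → 90 ≥ 70
Round 2 — Elm becomes insolvent.
No further insolvencies.

0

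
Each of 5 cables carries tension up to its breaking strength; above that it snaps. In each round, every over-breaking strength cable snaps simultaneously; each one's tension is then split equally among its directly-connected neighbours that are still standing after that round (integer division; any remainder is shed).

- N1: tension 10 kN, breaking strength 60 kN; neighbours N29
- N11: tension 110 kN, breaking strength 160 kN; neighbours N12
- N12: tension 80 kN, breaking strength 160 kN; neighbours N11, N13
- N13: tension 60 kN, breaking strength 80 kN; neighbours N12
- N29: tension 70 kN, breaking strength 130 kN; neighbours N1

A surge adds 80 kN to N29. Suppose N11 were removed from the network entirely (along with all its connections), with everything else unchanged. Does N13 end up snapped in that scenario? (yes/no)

no

With N11 removed:
Round 1 — N29 at 150 > 130. N29 snaps.
  N29 sheds 150 kN to N1: 150 each.
    N1: 10+150 = 160 > 60
Round 2 — N1 snaps.
  N1 sheds 160 kN: no online neighbours, lost.
No further breaks.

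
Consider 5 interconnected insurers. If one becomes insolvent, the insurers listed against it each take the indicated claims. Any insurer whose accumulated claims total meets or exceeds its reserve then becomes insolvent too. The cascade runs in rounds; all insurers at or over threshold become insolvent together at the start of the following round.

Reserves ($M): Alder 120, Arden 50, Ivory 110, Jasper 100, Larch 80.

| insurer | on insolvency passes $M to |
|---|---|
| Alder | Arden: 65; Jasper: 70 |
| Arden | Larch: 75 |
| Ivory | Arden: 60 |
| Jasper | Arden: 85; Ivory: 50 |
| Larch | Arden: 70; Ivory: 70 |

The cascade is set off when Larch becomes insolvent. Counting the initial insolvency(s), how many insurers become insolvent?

Round 1 — Larch becomes insolvent (initial).
  Arden: +70 → 70 ≥ 50
  Ivory: +70 → 70 < 110
Round 2 — Arden becomes insolvent.
No further insolvencies.

2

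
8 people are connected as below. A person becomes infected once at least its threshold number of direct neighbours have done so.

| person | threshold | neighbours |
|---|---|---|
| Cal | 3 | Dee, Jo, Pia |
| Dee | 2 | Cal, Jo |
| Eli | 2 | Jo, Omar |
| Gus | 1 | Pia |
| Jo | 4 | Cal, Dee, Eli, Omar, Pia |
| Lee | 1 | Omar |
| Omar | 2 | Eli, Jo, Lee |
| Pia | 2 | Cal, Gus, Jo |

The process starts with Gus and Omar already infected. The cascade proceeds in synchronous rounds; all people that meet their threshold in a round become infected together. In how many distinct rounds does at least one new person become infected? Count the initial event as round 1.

Round 1 — Gus, Omar become infected (initial).
Round 2 — checking thresholds:
  Eli: 1 of 2 neighbours < 2, not yet.
  Jo: 1 of 5 neighbours < 4, not yet.
  Lee: 1 of 1 neighbours ≥ 1, becomes infected.
  Pia: 1 of 3 neighbours < 2, not yet.
Round 3 — no new infections; cascade stops.

2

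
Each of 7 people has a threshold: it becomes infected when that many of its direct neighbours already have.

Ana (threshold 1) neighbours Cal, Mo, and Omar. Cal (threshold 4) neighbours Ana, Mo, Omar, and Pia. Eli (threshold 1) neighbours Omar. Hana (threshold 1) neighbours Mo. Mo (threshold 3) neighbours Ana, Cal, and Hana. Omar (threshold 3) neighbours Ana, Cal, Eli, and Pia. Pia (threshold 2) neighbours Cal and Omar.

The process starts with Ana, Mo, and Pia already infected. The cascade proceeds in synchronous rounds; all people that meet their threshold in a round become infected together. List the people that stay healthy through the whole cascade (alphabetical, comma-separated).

Cal, Eli, Omar

Round 1 — Ana, Mo, Pia become infected (initial).
Round 2 — checking thresholds:
  Cal: 3 of 4 neighbours < 4, not yet.
  Hana: 1 of 1 neighbours ≥ 1, becomes infected.
  Omar: 2 of 4 neighbours < 3, not yet.
Round 3 — no new infections; cascade stops.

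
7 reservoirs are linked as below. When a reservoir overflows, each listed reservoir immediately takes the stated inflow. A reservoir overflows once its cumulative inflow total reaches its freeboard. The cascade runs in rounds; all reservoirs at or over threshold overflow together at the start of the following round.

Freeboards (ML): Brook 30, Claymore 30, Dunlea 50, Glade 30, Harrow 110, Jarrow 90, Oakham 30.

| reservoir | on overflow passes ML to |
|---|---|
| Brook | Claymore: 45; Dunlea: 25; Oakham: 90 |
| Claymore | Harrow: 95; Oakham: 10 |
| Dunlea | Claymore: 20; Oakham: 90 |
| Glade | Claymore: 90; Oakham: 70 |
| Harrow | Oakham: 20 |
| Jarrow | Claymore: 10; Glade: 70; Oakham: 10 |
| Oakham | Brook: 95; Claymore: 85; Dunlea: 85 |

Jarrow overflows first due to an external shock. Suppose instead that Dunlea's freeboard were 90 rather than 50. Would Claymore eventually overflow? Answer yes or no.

yes

With Dunlea's freeboard at 90:
Round 1 — Jarrow overflows (initial).
  Claymore: +10 → 10 < 30
  Glade: +70 → 70 ≥ 30
  Oakham: +10 → 10 < 30
Round 2 — Glade overflows.
  Claymore: +90 → 100 ≥ 30
  Oakham: +70 → 80 ≥ 30
Round 3 — Claymore, Oakham overflow.
  Brook: +95 → 95 ≥ 30
  Dunlea: +85 → 85 < 90
  Harrow: +95 → 95 < 110
Round 4 — Brook overflows.
  Dunlea: +25 → 110 ≥ 90
Round 5 — Dunlea overflows.
No further overflows.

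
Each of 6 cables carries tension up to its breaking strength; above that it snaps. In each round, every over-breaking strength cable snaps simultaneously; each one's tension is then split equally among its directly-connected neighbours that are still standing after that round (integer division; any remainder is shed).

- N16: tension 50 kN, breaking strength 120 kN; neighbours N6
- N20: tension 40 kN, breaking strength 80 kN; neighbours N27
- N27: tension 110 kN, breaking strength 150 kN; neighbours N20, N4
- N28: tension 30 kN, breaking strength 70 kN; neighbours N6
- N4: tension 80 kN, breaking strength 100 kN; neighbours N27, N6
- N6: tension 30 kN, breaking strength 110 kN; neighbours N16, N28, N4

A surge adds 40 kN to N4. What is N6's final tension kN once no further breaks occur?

Round 1 — N4 at 120 > 100. N4 snaps.
  N4 sheds 120 kN to N27, N6: 60 each.
    N27: 110+60 = 170 > 150
    N6: 30+60 = 90 ≤ 110
Round 2 — N27 snaps.
  N27 sheds 170 kN to N20: 170 each.
    N20: 40+170 = 210 > 80
Round 3 — N20 snaps.
  N20 sheds 210 kN: no online neighbours, lost.
No further breaks.

90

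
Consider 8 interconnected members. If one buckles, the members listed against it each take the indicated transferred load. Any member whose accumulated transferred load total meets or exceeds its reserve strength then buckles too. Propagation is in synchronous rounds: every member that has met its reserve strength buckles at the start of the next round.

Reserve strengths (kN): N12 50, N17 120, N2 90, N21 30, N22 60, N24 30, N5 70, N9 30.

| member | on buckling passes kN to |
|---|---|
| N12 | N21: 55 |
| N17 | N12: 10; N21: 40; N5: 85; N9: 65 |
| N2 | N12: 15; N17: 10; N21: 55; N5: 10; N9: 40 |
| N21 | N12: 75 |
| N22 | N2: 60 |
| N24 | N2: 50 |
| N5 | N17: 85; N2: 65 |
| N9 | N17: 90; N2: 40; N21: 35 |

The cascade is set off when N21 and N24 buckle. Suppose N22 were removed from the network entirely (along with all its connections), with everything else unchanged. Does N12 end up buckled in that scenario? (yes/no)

yes

With N22 removed:
Round 1 — N21, N24 buckle (initial).
  N12: +75 → 75 ≥ 50
  N2: +50 → 50 < 90
Round 2 — N12 buckles.
No further bucklings.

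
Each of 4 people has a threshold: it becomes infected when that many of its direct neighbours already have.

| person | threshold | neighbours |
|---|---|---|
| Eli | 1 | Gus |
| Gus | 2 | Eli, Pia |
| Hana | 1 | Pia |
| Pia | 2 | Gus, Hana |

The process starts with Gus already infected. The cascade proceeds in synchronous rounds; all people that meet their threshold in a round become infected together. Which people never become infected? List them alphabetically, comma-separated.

Hana, Pia

Round 1 — Gus becomes infected (initial).
Round 2 — checking thresholds:
  Eli: 1 of 1 neighbours ≥ 1, becomes infected.
  Pia: 1 of 2 neighbours < 2, below threshold.
Round 3 — no new infections; cascade stops.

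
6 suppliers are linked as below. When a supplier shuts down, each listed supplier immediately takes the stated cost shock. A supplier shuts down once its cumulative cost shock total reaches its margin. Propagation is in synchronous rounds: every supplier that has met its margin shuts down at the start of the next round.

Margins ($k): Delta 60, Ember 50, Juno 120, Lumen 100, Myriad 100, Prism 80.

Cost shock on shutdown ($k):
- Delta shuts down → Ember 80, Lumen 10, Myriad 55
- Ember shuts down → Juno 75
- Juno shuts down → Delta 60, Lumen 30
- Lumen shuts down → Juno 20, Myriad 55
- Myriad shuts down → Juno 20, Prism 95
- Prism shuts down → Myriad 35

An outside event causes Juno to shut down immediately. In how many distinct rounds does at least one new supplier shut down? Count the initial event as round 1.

Round 1 — Juno shuts down (initial).
  Delta: +60 → 60 ≥ 60
  Lumen: +30 → 30 < 100
Round 2 — Delta shuts down.
  Ember: +80 → 80 ≥ 50
  Lumen: +10 → 40 < 100
  Myriad: +55 → 55 < 100
Round 3 — Ember shuts down.
No further shutdowns.

3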